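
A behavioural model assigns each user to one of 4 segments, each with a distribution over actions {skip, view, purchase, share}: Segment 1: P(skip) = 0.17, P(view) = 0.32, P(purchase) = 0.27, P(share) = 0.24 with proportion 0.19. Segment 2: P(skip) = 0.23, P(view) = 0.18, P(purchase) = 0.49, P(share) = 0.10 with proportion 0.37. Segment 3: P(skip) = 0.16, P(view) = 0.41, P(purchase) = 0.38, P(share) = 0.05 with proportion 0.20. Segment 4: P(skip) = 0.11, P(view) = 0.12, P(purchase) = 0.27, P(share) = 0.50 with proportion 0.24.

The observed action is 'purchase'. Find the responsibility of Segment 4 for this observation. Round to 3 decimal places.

Posterior ∝ prior × likelihood, so P(k | x) ∝ π_k f_k(x); normalise over all components.
Evaluate each component's likelihood at the observed value:
  L_1 = P(purchase | comp) = 0.27
  L_2 = P(purchase | comp) = 0.49
  L_3 = P(purchase | comp) = 0.38
  L_4 = P(purchase | comp) = 0.27
Multiply by the mixture weights:
  π_1·L_1 = 0.19 × 0.27 = 0.0513
  π_2·L_2 = 0.37 × 0.49 = 0.1813
  π_3·L_3 = 0.20 × 0.38 = 0.076
  π_4·L_4 = 0.24 × 0.27 = 0.0648
Denominator: 0.0513 + 0.1813 + 0.076 + 0.0648 = 0.3734
So the posterior for Segment 4 is 0.0648 / 0.3734 ≈ 0.174.

0.174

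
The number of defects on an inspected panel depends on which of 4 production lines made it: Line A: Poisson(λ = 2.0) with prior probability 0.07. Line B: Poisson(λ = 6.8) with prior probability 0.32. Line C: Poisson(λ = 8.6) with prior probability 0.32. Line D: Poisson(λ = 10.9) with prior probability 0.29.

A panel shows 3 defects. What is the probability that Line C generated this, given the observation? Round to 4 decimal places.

P(component k | x) = π_k·f_k(x) / marginal(x), where marginal(x) = Σ_j π_j·f_j(x).
Component likelihoods at x = 3 defects:
  f_A = e^(−2.0)·2.0^3/3! = 0.180447
  f_B = e^(−6.8)·6.8^3/3! = 0.0583678
  f_C = e^(−8.6)·8.6^3/3! = 0.0195169
  f_D = e^(−10.9)·10.9^3/3! = 0.00398399
Weight by the priors:
  π_A·f_A = 0.07 × 0.180447 = 0.0126313
  π_B·f_B = 0.32 × 0.0583678 = 0.0186777
  π_C·f_C = 0.32 × 0.0195169 = 0.00624542
  π_D·f_D = 0.29 × 0.00398399 = 0.00115536
Sum: 0.0126313 + 0.0186777 + 0.00624542 + 0.00115536 = 0.0387098
P(Line C | 3 defects) ≈ 0.1613

0.1613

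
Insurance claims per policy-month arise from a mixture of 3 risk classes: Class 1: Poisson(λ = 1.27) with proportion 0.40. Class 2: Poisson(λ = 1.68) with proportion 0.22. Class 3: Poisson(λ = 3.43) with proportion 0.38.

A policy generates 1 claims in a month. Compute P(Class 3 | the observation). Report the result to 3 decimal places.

0.166

The responsibility of component k is P(Z=k) f_k(x) divided by Σ_j P(Z=j) f_j(x).
Evaluate each component's likelihood at the observed value:
  f_1 = e^(−1.27)·1.27^1/1! = 0.356656
  f_2 = e^(−1.68)·1.68^1/1! = 0.313108
  f_3 = e^(−3.43)·3.43^1/1! = 0.111087
Unnormalised posteriors:
  P(Z=1)·f_1 = 0.40 × 0.356656 = 0.142662
  P(Z=2)·f_2 = 0.22 × 0.313108 = 0.0688838
  P(Z=3)·f_3 = 0.38 × 0.111087 = 0.0422131
Marginal: 0.142662 + 0.0688838 + 0.0422131 = 0.253759
P(Class 3 | x) ≈ 0.166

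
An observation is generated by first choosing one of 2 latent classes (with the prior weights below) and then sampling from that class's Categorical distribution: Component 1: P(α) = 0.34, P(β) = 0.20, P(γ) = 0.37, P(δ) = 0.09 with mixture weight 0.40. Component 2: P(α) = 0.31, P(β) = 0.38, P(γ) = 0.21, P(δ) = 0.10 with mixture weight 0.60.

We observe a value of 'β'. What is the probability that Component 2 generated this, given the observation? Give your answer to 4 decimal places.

By Bayes' theorem, P(k | x) = w_k f_k(x) / Σ_j w_j f_j(x).
Categorical probabilities:
  p_1 = P(β | comp) = 0.20
  p_2 = P(β | comp) = 0.38
Weight by the priors:
  w_1·p_1 = 0.40 × 0.2 = 0.08
  w_2·p_2 = 0.60 × 0.38 = 0.228
Denominator: 0.08 + 0.228 = 0.308
So the posterior for Component 2 is 0.228 / 0.308 ≈ 0.7403.

0.7403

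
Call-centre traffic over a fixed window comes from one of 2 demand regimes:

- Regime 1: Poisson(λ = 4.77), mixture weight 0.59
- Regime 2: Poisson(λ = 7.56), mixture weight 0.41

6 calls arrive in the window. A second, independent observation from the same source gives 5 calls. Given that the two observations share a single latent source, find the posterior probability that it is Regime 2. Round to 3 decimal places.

0.294

P(component k | x) = π_k·f_k(x) / marginal(x), where marginal(x) = Σ_j π_j·f_j(x).
Since both observations come from the same component, the likelihood for component k is f_k(x₁)·f_k(x₂).
  L_1 = [0.138737] × [0.174512] = 0.0242114
  L_2 = [0.135062] × [0.107192] = 0.0144775
Weight by the priors:
  π_1·L_1 = 0.59 × 0.0242114 = 0.0142847
  π_2·L_2 = 0.41 × 0.0144775 = 0.00593577
Denominator: 0.0142847 + 0.00593577 = 0.0202205
Responsibility of Regime 2: 0.00593577 / 0.0202205 ≈ 0.294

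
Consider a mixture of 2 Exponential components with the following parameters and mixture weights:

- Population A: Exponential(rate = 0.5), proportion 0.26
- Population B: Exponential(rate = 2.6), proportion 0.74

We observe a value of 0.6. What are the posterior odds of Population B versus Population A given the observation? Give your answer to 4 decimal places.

Posterior odds = (π_i f_i(x)) / (π_j f_j(x)); the normalising sum cancels.
Exponential densities:
  L_A = 0.5·e^(−0.5·0.6) = 0.5·e^(−0.3000) = 0.370409
  L_B = 2.6·e^(−2.6·0.6) = 2.6·e^(−1.5600) = 0.546354
0.404302 / 0.0963064 ≈ 4.1981

4.1981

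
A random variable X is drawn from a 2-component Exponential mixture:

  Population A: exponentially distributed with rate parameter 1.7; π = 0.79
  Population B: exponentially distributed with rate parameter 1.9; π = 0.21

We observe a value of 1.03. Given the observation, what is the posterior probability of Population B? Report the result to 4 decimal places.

0.1947

By Bayes' theorem, P(k | x) = π_k f_k(x) / Σ_j π_j f_j(x).
Evaluate each component's likelihood at the observed value:
  p_A = 1.7·e^(−1.7·1.03) = 1.7·e^(−1.7510) = 0.29512
  p_B = 1.9·e^(−1.9·1.03) = 1.9·e^(−1.9570) = 0.268435
Unnormalised posteriors:
  π_A·p_A = 0.79 × 0.29512 = 0.233145
  π_B·p_B = 0.21 × 0.268435 = 0.0563714
Normaliser: 0.233145 + 0.0563714 = 0.289517
Responsibility of Population B: 0.0563714 / 0.289517 ≈ 0.1947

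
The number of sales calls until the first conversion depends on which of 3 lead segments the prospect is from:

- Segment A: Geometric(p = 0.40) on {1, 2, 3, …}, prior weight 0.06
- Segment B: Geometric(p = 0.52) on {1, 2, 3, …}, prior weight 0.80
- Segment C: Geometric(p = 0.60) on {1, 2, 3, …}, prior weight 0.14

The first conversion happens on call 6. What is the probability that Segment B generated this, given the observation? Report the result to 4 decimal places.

By Bayes' theorem, P(k | x) = π_k f_k(x) / Σ_j π_j f_j(x).
Component likelihoods at x = 6:
  f_A = 0.40·(1−0.40)^5 = 0.40·0.07776 = 0.031104
  f_B = 0.52·(1−0.52)^5 = 0.52·0.0254804 = 0.0132498
  f_C = 0.60·(1−0.60)^5 = 0.60·0.01024 = 0.006144
Unnormalised posteriors:
  π_A·f_A = 0.06 × 0.031104 = 0.00186624
  π_B·f_B = 0.80 × 0.0132498 = 0.0105998
  π_C·f_C = 0.14 × 0.006144 = 0.00086016
Marginal: 0.00186624 + 0.0105998 + 0.00086016 = 0.0133262
Responsibility of Segment B: 0.0105998 / 0.0133262 ≈ 0.7954

0.7954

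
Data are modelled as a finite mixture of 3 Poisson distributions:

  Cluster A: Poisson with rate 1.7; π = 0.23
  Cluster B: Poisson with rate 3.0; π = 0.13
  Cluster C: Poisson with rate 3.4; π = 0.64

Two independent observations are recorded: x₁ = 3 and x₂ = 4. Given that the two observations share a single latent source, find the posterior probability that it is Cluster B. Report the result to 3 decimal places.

0.148

P(component k | x) = P(Z=k)·f_k(x) / marginal(x), where marginal(x) = Σ_j P(Z=j)·f_j(x).
Since both observations come from the same component, the likelihood for component k is f_k(x₁)·f_k(x₂).
  f_A = [0.149587] × [0.0635746] = 0.00950996
  f_B = [0.224042] × [0.168031] = 0.037646
  f_C = [0.218617] × [0.185825] = 0.0406244
Prior × likelihood for each component:
  P(Z=A)·f_A = 0.23 × 0.00950996 = 0.00218729
  P(Z=B)·f_B = 0.13 × 0.037646 = 0.00489399
  P(Z=C)·f_C = 0.64 × 0.0406244 = 0.0259996
Normaliser: 0.00218729 + 0.00489399 + 0.0259996 = 0.0330809
P(Cluster B | data) = 0.00489399 / 0.0330809 ≈ 0.148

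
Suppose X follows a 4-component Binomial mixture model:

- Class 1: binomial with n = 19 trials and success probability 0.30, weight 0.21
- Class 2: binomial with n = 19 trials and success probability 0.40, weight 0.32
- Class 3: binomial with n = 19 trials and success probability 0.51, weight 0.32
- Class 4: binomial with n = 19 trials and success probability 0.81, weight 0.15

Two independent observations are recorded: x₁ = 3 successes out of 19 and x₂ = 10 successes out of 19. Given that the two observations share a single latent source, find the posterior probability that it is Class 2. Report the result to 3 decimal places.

0.531

By Bayes' theorem, P(k | x) = P(Z=k) f_k(x) / Σ_j P(Z=j) f_j(x).
Since both observations come from the same component, the likelihood for component k is f_k(x₁)·f_k(x₂).
  L_1 = [C(19,3)·0.30^3·0.70^16 = 969·0.027·0.00332329 = 0.0869473] × [0.0220122] = 0.0019139
  L_2 = [C(19,3)·0.40^3·0.60^16 = 969·0.064·0.000282111 = 0.0174954] × [0.097618] = 0.00170786
  L_3 = [C(19,3)·0.51^3·0.49^16 = 969·0.132651·1.10443e-05 = 0.00141962] × [0.179075] = 0.000254218
  L_4 = [C(19,3)·0.81^3·0.19^16 = 969·0.531441·2.88441e-12 = 1.48538e-09] × [0.00362411] = 5.38316e-12
Multiply by the mixture weights:
  P(Z=1)·L_1 = 0.21 × 0.0019139 = 0.000401919
  P(Z=2)·L_2 = 0.32 × 0.00170786 = 0.000546517
  P(Z=3)·L_3 = 0.32 × 0.000254218 = 8.13498e-05
  P(Z=4)·L_4 = 0.15 × 5.38316e-12 = 8.07475e-13
Normaliser: 0.000401919 + 0.000546517 + 8.13498e-05 + 8.07475e-13 = 0.00102979
Responsibility of Class 2: 0.000546517 / 0.00102979 ≈ 0.531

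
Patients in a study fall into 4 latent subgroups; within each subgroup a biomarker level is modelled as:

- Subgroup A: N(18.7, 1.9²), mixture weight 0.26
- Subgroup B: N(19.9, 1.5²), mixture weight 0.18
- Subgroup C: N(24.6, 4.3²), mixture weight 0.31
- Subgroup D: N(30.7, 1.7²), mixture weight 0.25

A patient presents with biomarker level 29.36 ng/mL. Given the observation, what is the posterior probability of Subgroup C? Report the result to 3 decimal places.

0.266

Posterior ∝ prior × likelihood, so P(k | x) ∝ w_k f_k(x); normalise over all components.
Evaluate each component's likelihood at the observed value:
  f_A = (1/(1.9·√(2π)))·exp(−(29.36−18.7)²/(2·1.9²)) = 0.209970·exp(-15.73900) = 3.06757e-08
  f_B = (1/(1.5·√(2π)))·exp(−(29.36−19.9)²/(2·1.5²)) = 0.265962·exp(-19.88702) = 6.13755e-10
  f_C = (1/(4.3·√(2π)))·exp(−(29.36−24.6)²/(2·4.3²)) = 0.092777·exp(-0.61270) = 0.0502748
  f_D = (1/(1.7·√(2π)))·exp(−(29.36−30.7)²/(2·1.7²)) = 0.234672·exp(-0.31066) = 0.172006
Unnormalised posteriors:
  w_A·f_A = 0.26 × 3.06757e-08 = 7.97568e-09
  w_B·f_B = 0.18 × 6.13755e-10 = 1.10476e-10
  w_C·f_C = 0.31 × 0.0502748 = 0.0155852
  w_D·f_D = 0.25 × 0.172006 = 0.0430016
Sum: 7.97568e-09 + 1.10476e-10 + 0.0155852 + 0.0430016 = 0.0585868
P(Subgroup C | 29.36 ng/mL) = 0.0155852 / 0.0585868 ≈ 0.266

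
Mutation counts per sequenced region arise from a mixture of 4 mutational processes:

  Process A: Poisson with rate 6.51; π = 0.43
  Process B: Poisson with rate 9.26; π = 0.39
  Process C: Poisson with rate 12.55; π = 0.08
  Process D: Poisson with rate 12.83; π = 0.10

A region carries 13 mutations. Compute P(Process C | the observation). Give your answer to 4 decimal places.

By Bayes' theorem, P(k | x) = π_k f_k(x) / Σ_j π_j f_j(x).
Poisson probabilities:
  p_A = e^(−6.51)·6.51^13/13! = 0.00901603
  p_B = e^(−9.26)·9.26^13/13! = 0.0562465
  p_C = e^(−12.55)·12.55^13/13! = 0.109067
  p_D = e^(−12.83)·12.83^13/13! = 0.109817
Weight by the priors:
  π_A·p_A = 0.43 × 0.00901603 = 0.00387689
  π_B·p_B = 0.39 × 0.0562465 = 0.0219361
  π_C·p_C = 0.08 × 0.109067 = 0.00872534
  π_D·p_D = 0.10 × 0.109817 = 0.0109817
Denominator: 0.00387689 + 0.0219361 + 0.00872534 + 0.0109817 = 0.04552
P(Process C | data) ≈ 0.1917

0.1917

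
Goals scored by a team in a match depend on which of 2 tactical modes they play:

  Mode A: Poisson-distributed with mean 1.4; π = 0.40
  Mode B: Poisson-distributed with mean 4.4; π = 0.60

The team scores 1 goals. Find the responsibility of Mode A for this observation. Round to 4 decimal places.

0.8099

By Bayes' theorem, P(k | x) = w_k f_k(x) / Σ_j w_j f_j(x).
Evaluate each component's likelihood at the observed value:
  f_A = e^(−1.4)·1.4^1/1! = 0.345236
  f_B = e^(−4.4)·4.4^1/1! = 0.0540203
Weight by the priors:
  w_A·f_A = 0.40 × 0.345236 = 0.138094
  w_B·f_B = 0.60 × 0.0540203 = 0.0324122
Normaliser: 0.138094 + 0.0324122 = 0.170506
Responsibility of Mode A: 0.138094 / 0.170506 ≈ 0.8099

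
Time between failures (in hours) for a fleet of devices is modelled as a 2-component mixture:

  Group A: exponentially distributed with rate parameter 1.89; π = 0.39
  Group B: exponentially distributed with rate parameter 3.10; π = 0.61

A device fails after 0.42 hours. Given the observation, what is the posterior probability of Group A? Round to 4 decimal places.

0.3932

By Bayes' theorem, P(k | x) = π_k f_k(x) / Σ_j π_j f_j(x).
Exponential densities:
  p_A = 1.89·e^(−1.89·0.42) = 1.89·e^(−0.7938) = 0.854513
  p_B = 3.10·e^(−3.10·0.42) = 3.10·e^(−1.3020) = 0.843161
Prior × likelihood for each component:
  π_A·p_A = 0.39 × 0.854513 = 0.33326
  π_B·p_B = 0.61 × 0.843161 = 0.514328
Normaliser: 0.33326 + 0.514328 = 0.847588
P(Group A | the observation) ≈ 0.3932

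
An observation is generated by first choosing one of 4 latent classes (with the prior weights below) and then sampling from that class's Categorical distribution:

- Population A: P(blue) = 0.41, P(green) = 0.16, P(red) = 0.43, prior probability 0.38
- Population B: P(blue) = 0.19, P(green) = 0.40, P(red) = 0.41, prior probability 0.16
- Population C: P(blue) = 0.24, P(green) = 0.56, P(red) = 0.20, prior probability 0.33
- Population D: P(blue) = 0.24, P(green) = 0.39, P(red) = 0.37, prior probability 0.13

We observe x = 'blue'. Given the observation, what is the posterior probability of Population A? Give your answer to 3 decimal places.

0.525

Posterior ∝ prior × likelihood, so P(k | x) ∝ P(Z=k) f_k(x); normalise over all components.
Categorical probabilities:
  f_A = P(blue | comp) = 0.41
  f_B = P(blue | comp) = 0.19
  f_C = P(blue | comp) = 0.24
  f_D = P(blue | comp) = 0.24
Weight by the priors:
  P(Z=A)·f_A = 0.38 × 0.41 = 0.1558
  P(Z=B)·f_B = 0.16 × 0.19 = 0.0304
  P(Z=C)·f_C = 0.33 × 0.24 = 0.0792
  P(Z=D)·f_D = 0.13 × 0.24 = 0.0312
Normaliser: 0.1558 + 0.0304 + 0.0792 + 0.0312 = 0.2966
Responsibility of Population A: 0.1558 / 0.2966 ≈ 0.525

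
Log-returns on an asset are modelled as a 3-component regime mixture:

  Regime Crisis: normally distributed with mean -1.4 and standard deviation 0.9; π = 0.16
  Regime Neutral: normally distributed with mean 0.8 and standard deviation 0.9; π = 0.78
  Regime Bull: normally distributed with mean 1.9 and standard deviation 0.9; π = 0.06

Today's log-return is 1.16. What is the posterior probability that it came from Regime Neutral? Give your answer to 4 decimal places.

0.9405

P(component k | x) = P(Z=k)·f_k(x) / marginal(x), where marginal(x) = Σ_j P(Z=j)·f_j(x).
Evaluate each component's likelihood at the observed value:
  L_Crisis = 0.00775816
  L_Neutral = 0.409189
  L_Bull = 0.31613
Prior × likelihood for each component:
  P(Z=Crisis)·L_Crisis = 0.16 × 0.00775816 = 0.00124131
  P(Z=Neutral)·L_Neutral = 0.78 × 0.409189 = 0.319167
  P(Z=Bull)·L_Bull = 0.06 × 0.31613 = 0.0189678
Normaliser: 0.00124131 + 0.319167 + 0.0189678 = 0.339377
P(Regime Neutral | data) = 0.319167 / 0.339377 ≈ 0.9405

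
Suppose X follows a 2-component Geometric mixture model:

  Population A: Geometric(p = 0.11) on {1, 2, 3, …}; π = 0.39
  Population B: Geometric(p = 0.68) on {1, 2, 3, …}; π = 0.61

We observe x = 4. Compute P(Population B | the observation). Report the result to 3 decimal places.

0.310

The responsibility of component k is P(Z=k) f_k(x) divided by Σ_j P(Z=j) f_j(x).
Geometric probabilities:
  p_A = 0.11·(1−0.11)^3 = 0.11·0.704969 = 0.0775466
  p_B = 0.68·(1−0.68)^3 = 0.68·0.032768 = 0.0222822
Multiply by the mixture weights:
  P(Z=A)·p_A = 0.39 × 0.0775466 = 0.0302432
  P(Z=B)·p_B = 0.61 × 0.0222822 = 0.0135922
Sum: 0.0302432 + 0.0135922 = 0.0438353
Responsibility of Population B: 0.0135922 / 0.0438353 ≈ 0.310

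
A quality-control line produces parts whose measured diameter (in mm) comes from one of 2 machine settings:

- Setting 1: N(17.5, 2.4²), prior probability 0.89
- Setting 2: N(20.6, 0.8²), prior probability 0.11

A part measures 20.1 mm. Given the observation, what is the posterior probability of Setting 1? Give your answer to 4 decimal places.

0.6458

Apply Bayes' rule: the posterior for each component is proportional to its prior times its likelihood at x.
Normal densities:
  f_1 = (1/(2.4·√(2π)))·exp(−(20.1−17.5)²/(2·2.4²)) = 0.166226·exp(-0.58681) = 0.0924384
  f_2 = (1/(0.8·√(2π)))·exp(−(20.1−20.6)²/(2·0.8²)) = 0.498678·exp(-0.19531) = 0.410201
Unnormalised posteriors:
  π_1·f_1 = 0.89 × 0.0924384 = 0.0822702
  π_2·f_2 = 0.11 × 0.410201 = 0.0451221
Normaliser: 0.0822702 + 0.0451221 = 0.127392
Responsibility of Setting 1: 0.0822702 / 0.127392 ≈ 0.6458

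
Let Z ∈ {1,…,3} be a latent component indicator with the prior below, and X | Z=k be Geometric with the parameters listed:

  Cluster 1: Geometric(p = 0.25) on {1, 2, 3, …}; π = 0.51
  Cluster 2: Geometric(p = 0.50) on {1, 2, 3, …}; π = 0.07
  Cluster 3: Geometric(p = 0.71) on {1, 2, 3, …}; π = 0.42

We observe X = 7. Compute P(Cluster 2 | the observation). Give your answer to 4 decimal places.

0.0234

The responsibility of component k is π_k f_k(x) divided by Σ_j π_j f_j(x).
Evaluate each component's likelihood at the observed value:
  f_1 = 0.0444946
  f_2 = 0.0078125
  f_3 = 0.000422325
Weight by the priors:
  π_1·f_1 = 0.51 × 0.0444946 = 0.0226923
  π_2·f_2 = 0.07 × 0.0078125 = 0.000546875
  π_3·f_3 = 0.42 × 0.000422325 = 0.000177376
Normaliser: 0.0226923 + 0.000546875 + 0.000177376 = 0.0234165
P(Cluster 2 | data) = 0.000546875 / 0.0234165 ≈ 0.0234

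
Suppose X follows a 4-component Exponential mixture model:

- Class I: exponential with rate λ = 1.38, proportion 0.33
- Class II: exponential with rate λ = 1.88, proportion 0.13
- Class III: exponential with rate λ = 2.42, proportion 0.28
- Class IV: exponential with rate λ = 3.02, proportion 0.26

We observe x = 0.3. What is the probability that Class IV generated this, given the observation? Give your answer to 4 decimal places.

0.2924

By Bayes' theorem, P(k | x) = P(Z=k) f_k(x) / Σ_j P(Z=j) f_j(x).
Exponential densities:
  f_I = 0.912181
  f_II = 1.06959
  f_III = 1.17089
  f_IV = 1.2205
Unnormalised posteriors:
  P(Z=I)·f_I = 0.33 × 0.912181 = 0.30102
  P(Z=II)·f_II = 0.13 × 1.06959 = 0.139046
  P(Z=III)·f_III = 0.28 × 1.17089 = 0.32785
  P(Z=IV)·f_IV = 0.26 × 1.2205 = 0.317329
Denominator: 0.30102 + 0.139046 + 0.32785 + 0.317329 = 1.08525
Responsibility of Class IV: 0.317329 / 1.08525 ≈ 0.2924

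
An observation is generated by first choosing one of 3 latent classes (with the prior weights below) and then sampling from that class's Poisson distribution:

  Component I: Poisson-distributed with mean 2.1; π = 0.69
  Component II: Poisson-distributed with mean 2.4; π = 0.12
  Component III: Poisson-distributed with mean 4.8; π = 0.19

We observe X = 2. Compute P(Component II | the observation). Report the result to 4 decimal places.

P(component k | x) = w_k·f_k(x) / marginal(x), where marginal(x) = Σ_j w_j·f_j(x).
Poisson probabilities:
  L_I = 0.270016
  L_II = 0.261268
  L_III = 0.0948067
Weight by the priors:
  w_I·L_I = 0.69 × 0.270016 = 0.186311
  w_II·L_II = 0.12 × 0.261268 = 0.0313521
  w_III·L_III = 0.19 × 0.0948067 = 0.0180133
Normaliser: 0.186311 + 0.0313521 + 0.0180133 = 0.235677
P(Component II | data) = 0.0313521 / 0.235677 ≈ 0.1330

0.1330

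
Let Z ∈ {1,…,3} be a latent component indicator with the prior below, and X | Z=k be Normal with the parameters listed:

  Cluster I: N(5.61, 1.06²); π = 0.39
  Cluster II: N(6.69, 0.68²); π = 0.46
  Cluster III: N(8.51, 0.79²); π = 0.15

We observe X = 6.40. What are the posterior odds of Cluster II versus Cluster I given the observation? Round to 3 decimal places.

Only the two components matter; the odds are (w_i f_i(x)) / (w_j f_j(x)).
Component likelihoods at x = 6.40:
  p_I = 0.285096
  p_II = 0.535682
  p_III = 0.0142638
Odds = (0.46/0.39) × (0.535682/0.285096) = 1.17949 × 1.87896 ≈ 2.216

2.216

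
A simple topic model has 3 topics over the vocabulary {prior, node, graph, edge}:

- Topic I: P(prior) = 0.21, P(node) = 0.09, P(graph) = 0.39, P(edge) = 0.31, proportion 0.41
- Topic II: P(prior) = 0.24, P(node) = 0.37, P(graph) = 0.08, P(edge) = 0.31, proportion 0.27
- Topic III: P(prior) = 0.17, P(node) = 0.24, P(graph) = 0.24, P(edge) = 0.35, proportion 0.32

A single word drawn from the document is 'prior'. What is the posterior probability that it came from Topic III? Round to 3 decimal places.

By Bayes' theorem, P(k | x) = π_k f_k(x) / Σ_j π_j f_j(x).
Evaluate each component's likelihood at the observed value:
  L_I = 0.21
  L_II = 0.24
  L_III = 0.17
Unnormalised posteriors:
  π_I·L_I = 0.41 × 0.21 = 0.0861
  π_II·L_II = 0.27 × 0.24 = 0.0648
  π_III·L_III = 0.32 × 0.17 = 0.0544
Normaliser: 0.0861 + 0.0648 + 0.0544 = 0.2053
P(Topic III | the observation) = 0.0544 / 0.2053 ≈ 0.265

0.265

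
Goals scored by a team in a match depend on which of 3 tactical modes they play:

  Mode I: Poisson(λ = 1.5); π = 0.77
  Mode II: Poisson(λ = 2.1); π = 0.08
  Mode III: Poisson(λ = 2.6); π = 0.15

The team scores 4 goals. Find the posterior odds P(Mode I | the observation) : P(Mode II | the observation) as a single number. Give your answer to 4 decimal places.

Posterior odds = (π_i f_i(x)) / (π_j f_j(x)); the normalising sum cancels.
Poisson probabilities:
  f_I = e^(−1.5)·1.5^4/4! = 0.0470665
  f_II = e^(−2.1)·2.1^4/4! = 0.099231
  f_III = e^(−2.6)·2.6^4/4! = 0.141422
Odds = (0.77/0.08) × (0.0470665/0.099231) = 9.625 × 0.474312 ≈ 4.5653

4.5653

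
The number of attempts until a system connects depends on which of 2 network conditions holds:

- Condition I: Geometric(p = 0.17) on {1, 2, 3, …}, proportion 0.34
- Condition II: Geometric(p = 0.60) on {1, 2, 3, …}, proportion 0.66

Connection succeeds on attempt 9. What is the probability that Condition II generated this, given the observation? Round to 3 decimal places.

0.020

Apply Bayes' rule: the posterior for each component is proportional to its prior times its likelihood at x.
Geometric probabilities:
  p_I = 0.17·(1−0.17)^8 = 0.17·0.225229 = 0.038289
  p_II = 0.60·(1−0.60)^8 = 0.60·0.00065536 = 0.000393216
Weight by the priors:
  π_I·p_I = 0.34 × 0.038289 = 0.0130182
  π_II·p_II = 0.66 × 0.000393216 = 0.000259523
Marginal: 0.0130182 + 0.000259523 = 0.0132778
Responsibility of Condition II: 0.000259523 / 0.0132778 ≈ 0.020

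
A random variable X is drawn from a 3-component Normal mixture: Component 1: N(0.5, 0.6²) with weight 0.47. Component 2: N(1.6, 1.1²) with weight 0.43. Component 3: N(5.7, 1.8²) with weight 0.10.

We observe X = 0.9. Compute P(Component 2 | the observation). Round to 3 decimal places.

Apply Bayes' rule: the posterior for each component is proportional to its prior times its likelihood at x.
Evaluate each component's likelihood at the observed value:
  p_1 = (1/(0.6·√(2π)))·exp(−(0.9−0.5)²/(2·0.6²)) = 0.664904·exp(-0.22222) = 0.532413
  p_2 = (1/(1.1·√(2π)))·exp(−(0.9−1.6)²/(2·1.1²)) = 0.362675·exp(-0.20248) = 0.296198
  p_3 = (1/(1.8·√(2π)))·exp(−(0.9−5.7)²/(2·1.8²)) = 0.221635·exp(-3.55556) = 0.0063311
Multiply by the mixture weights:
  π_1·p_1 = 0.47 × 0.532413 = 0.250234
  π_2·p_2 = 0.43 × 0.296198 = 0.127365
  π_3·p_3 = 0.10 × 0.0063311 = 0.00063311
Evidence: 0.250234 + 0.127365 + 0.00063311 = 0.378232
Responsibility of Component 2: 0.127365 / 0.378232 ≈ 0.337

0.337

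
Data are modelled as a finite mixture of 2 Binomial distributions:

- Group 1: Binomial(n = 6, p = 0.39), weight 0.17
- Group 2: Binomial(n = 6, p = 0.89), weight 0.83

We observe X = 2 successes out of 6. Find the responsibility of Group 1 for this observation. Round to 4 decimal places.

By Bayes' theorem, P(k | x) = w_k f_k(x) / Σ_j w_j f_j(x).
Component likelihoods at x = 2 successes out of 6:
  L_1 = 0.315893
  L_2 = 0.00173957
Unnormalised posteriors:
  w_1·L_1 = 0.17 × 0.315893 = 0.0537018
  w_2·L_2 = 0.83 × 0.00173957 = 0.00144384
Evidence: 0.0537018 + 0.00144384 = 0.0551456
So the posterior for Group 1 is 0.0537018 / 0.0551456 ≈ 0.9738.

0.9738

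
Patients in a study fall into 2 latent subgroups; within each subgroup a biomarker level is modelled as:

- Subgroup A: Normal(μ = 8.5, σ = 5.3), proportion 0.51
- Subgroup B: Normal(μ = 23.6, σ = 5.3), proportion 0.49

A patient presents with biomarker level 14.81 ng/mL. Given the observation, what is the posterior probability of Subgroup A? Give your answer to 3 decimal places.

The responsibility of component k is w_k f_k(x) divided by Σ_j w_j f_j(x).
Component likelihoods at x = 14.81 ng/mL:
  p_A = (1/(5.3·√(2π)))·exp(−(14.81−8.5)²/(2·5.3²)) = 0.075272·exp(-0.70872) = 0.0370544
  p_B = (1/(5.3·√(2π)))·exp(−(14.81−23.6)²/(2·5.3²)) = 0.075272·exp(-1.37530) = 0.0190262
Unnormalised posteriors:
  w_A·p_A = 0.51 × 0.0370544 = 0.0188977
  w_B·p_B = 0.49 × 0.0190262 = 0.00932281
Denominator: 0.0188977 + 0.00932281 = 0.0282205
Responsibility of Subgroup A: 0.0188977 / 0.0282205 ≈ 0.670

0.670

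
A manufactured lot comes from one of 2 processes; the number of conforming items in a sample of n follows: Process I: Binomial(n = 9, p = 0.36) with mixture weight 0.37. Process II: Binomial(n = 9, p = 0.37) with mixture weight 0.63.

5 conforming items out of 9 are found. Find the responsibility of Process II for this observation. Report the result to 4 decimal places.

P(component k | x) = π_k·f_k(x) / marginal(x), where marginal(x) = Σ_j π_j·f_j(x).
Binomial probabilities:
  p_I = 0.127821
  p_II = 0.137639
Multiply by the mixture weights:
  π_I·p_I = 0.37 × 0.127821 = 0.0472938
  π_II·p_II = 0.63 × 0.137639 = 0.0867125
Normaliser: 0.0472938 + 0.0867125 = 0.134006
P(Process II | x) = 0.0867125 / 0.134006 ≈ 0.6471

0.6471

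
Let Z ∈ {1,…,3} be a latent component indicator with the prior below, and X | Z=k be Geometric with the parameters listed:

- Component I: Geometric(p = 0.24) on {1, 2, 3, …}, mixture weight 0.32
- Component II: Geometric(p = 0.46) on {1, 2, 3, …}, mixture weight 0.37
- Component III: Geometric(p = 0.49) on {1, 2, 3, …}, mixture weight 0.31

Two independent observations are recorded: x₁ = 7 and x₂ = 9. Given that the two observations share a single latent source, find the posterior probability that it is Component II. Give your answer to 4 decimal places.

Apply Bayes' rule: the posterior for each component is proportional to its prior times its likelihood at x.
Since both observations come from the same component, the likelihood for component k is f_k(x₁)·f_k(x₂).
  L_I = [0.24·(1−0.24)^6 = 0.24·0.1927 = 0.046248] × [0.0267128] = 0.00123541
  L_II = [0.46·(1−0.46)^6 = 0.46·0.0247949 = 0.0114057] × [0.00332589] = 3.7934e-05
  L_III = [0.49·(1−0.49)^6 = 0.49·0.0175963 = 0.00862218] × [0.00224263] = 1.93364e-05
Prior × likelihood for each component:
  w_I·L_I = 0.32 × 0.00123541 = 0.000395333
  w_II·L_II = 0.37 × 3.7934e-05 = 1.40356e-05
  w_III·L_III = 0.31 × 1.93364e-05 = 5.99427e-06
Marginal: 0.000395333 + 1.40356e-05 + 5.99427e-06 = 0.000415363
P(Component II | x) = 1.40356e-05 / 0.000415363 ≈ 0.0338

0.0338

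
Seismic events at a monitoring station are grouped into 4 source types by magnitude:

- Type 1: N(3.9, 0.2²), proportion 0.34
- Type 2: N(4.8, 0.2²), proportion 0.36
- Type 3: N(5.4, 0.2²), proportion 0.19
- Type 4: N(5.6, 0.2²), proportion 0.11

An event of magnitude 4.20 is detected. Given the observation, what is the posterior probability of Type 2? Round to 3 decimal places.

P(component k | x) = π_k·f_k(x) / marginal(x), where marginal(x) = Σ_j π_j·f_j(x).
Component likelihoods at x = 4.20:
  f_1 = (1/(0.2·√(2π)))·exp(−(4.20−3.9)²/(2·0.2²)) = 1.994711·exp(-1.12500) = 0.647588
  f_2 = (1/(0.2·√(2π)))·exp(−(4.20−4.8)²/(2·0.2²)) = 1.994711·exp(-4.50000) = 0.0221592
  f_3 = (1/(0.2·√(2π)))·exp(−(4.20−5.4)²/(2·0.2²)) = 1.994711·exp(-18.00000) = 3.03794e-08
  f_4 = (1/(0.2·√(2π)))·exp(−(4.20−5.6)²/(2·0.2²)) = 1.994711·exp(-24.50000) = 4.56736e-11
Weight by the priors:
  π_1·f_1 = 0.34 × 0.647588 = 0.22018
  π_2·f_2 = 0.36 × 0.0221592 = 0.00797733
  π_3·f_3 = 0.19 × 3.03794e-08 = 5.77209e-09
  π_4·f_4 = 0.11 × 4.56736e-11 = 5.0241e-12
Evidence: 0.22018 + 0.00797733 + 5.77209e-09 + 5.0241e-12 = 0.228157
P(Type 2 | x) = 0.00797733 / 0.228157 ≈ 0.035

0.035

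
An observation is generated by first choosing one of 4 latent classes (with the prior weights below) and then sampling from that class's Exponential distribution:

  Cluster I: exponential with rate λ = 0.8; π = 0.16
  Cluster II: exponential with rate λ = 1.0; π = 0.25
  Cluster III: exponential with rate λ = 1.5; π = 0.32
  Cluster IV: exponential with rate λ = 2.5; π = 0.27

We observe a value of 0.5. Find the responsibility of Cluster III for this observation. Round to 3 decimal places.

P(component k | x) = P(Z=k)·f_k(x) / marginal(x), where marginal(x) = Σ_j P(Z=j)·f_j(x).
Exponential densities:
  L_I = 0.8·e^(−0.8·0.5) = 0.8·e^(−0.4000) = 0.536256
  L_II = 1.0·e^(−1.0·0.5) = 1.0·e^(−0.5000) = 0.606531
  L_III = 1.5·e^(−1.5·0.5) = 1.5·e^(−0.7500) = 0.70855
  L_IV = 2.5·e^(−2.5·0.5) = 2.5·e^(−1.2500) = 0.716262
Unnormalised posteriors:
  P(Z=I)·L_I = 0.16 × 0.536256 = 0.085801
  P(Z=II)·L_II = 0.25 × 0.606531 = 0.151633
  P(Z=III)·L_III = 0.32 × 0.70855 = 0.226736
  P(Z=IV)·L_IV = 0.27 × 0.716262 = 0.193391
Normaliser: 0.085801 + 0.151633 + 0.226736 + 0.193391 = 0.65756
Responsibility of Cluster III: 0.226736 / 0.65756 ≈ 0.345

0.345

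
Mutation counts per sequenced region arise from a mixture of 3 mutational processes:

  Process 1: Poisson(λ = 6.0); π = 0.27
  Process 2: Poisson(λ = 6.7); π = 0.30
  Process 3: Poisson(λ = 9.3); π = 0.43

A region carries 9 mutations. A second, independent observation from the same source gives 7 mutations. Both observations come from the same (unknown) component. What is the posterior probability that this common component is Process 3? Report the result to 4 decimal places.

P(component k | x) = P(Z=k)·f_k(x) / marginal(x), where marginal(x) = Σ_j P(Z=j)·f_j(x).
Since both observations come from the same component, the likelihood for component k is f_k(x₁)·f_k(x₂).
  L_1 = [0.0688385] × [0.137677] = 0.00947748
  L_2 = [0.0922863] × [0.14802] = 0.0136602
  L_3 = [0.131113] × [0.109147] = 0.0143105
Multiply by the mixture weights:
  P(Z=1)·L_1 = 0.27 × 0.00947748 = 0.00255892
  P(Z=2)·L_2 = 0.30 × 0.0136602 = 0.00409806
  P(Z=3)·L_3 = 0.43 × 0.0143105 = 0.00615354
Sum: 0.00255892 + 0.00409806 + 0.00615354 = 0.0128105
P(Process 3 | data) ≈ 0.4804

0.4804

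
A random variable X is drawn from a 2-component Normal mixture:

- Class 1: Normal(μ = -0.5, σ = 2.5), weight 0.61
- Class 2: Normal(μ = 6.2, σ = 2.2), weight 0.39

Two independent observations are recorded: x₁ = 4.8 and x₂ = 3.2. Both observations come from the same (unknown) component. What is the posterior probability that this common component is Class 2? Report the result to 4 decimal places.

Apply Bayes' rule: the posterior for each component is proportional to its prior times its likelihood at x.
Since both observations come from the same component, the likelihood for component k is f_k(x₁)·f_k(x₂).
  p_1 = [(1/(2.5·√(2π)))·exp(−(4.8−-0.5)²/(2·2.5²)) = 0.159577·exp(-2.24720) = 0.0168664] × [0.0533741] = 0.000900232
  p_2 = [(1/(2.2·√(2π)))·exp(−(4.8−6.2)²/(2·2.2²)) = 0.181337·exp(-0.20248) = 0.148099] × [0.0715651] = 0.0105987
Multiply by the mixture weights:
  w_1·p_1 = 0.61 × 0.000900232 = 0.000549141
  w_2·p_2 = 0.39 × 0.0105987 = 0.0041335
Marginal: 0.000549141 + 0.0041335 = 0.00468264
P(Class 2 | x₁,x₂) = 0.0041335 / 0.00468264 ≈ 0.8827

0.8827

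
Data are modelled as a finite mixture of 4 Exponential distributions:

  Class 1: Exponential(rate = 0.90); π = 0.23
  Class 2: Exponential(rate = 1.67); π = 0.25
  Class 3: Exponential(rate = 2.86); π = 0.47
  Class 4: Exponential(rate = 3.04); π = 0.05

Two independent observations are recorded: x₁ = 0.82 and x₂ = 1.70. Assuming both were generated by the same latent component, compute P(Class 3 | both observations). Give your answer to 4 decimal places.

0.0871

The responsibility of component k is P(Z=k) f_k(x) divided by Σ_j P(Z=j) f_j(x).
Since both observations come from the same component, the likelihood for component k is f_k(x₁)·f_k(x₂).
  f_1 = [0.90·e^(−0.90·0.82) = 0.90·e^(−0.7380) = 0.430262] × [0.194882] = 0.0838504
  f_2 = [1.67·e^(−1.67·0.82) = 1.67·e^(−1.3694) = 0.424613] × [0.0976685] = 0.0414713
  f_3 = [2.86·e^(−2.86·0.82) = 2.86·e^(−2.3452) = 0.274068] × [0.0221221] = 0.00606296
  f_4 = [3.04·e^(−3.04·0.82) = 3.04·e^(−2.4928) = 0.251342] × [0.0173157] = 0.00435215
Weight by the priors:
  P(Z=1)·f_1 = 0.23 × 0.0838504 = 0.0192856
  P(Z=2)·f_2 = 0.25 × 0.0414713 = 0.0103678
  P(Z=3)·f_3 = 0.47 × 0.00606296 = 0.00284959
  P(Z=4)·f_4 = 0.05 × 0.00435215 = 0.000217608
Evidence: 0.0192856 + 0.0103678 + 0.00284959 + 0.000217608 = 0.0327206
P(Class 3 | data) = 0.00284959 / 0.0327206 ≈ 0.0871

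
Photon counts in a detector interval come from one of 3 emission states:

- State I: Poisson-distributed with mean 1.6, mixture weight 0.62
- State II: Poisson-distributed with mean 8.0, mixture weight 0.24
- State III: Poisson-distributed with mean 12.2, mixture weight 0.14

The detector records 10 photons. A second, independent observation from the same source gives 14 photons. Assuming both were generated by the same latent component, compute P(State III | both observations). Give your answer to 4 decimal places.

Posterior ∝ prior × likelihood, so P(k | x) ∝ w_k f_k(x); normalise over all components.
Since both observations come from the same component, the likelihood for component k is f_k(x₁)·f_k(x₂).
  p_I = [e^(−1.6)·1.6^10/10! = 6.11738e-06] × [1.66878e-09] = 1.02086e-14
  p_II = [e^(−8.0)·8.0^10/10! = 0.0992615] × [0.0169237] = 0.00167987
  p_III = [e^(−12.2)·12.2^10/10! = 0.101261] × [0.0933763] = 0.00945538
Weight by the priors:
  w_I·p_I = 0.62 × 1.02086e-14 = 6.32933e-15
  w_II·p_II = 0.24 × 0.00167987 = 0.00040317
  w_III·p_III = 0.14 × 0.00945538 = 0.00132375
Marginal: 6.32933e-15 + 0.00040317 + 0.00132375 = 0.00172692
So the posterior for State III is 0.00132375 / 0.00172692 ≈ 0.7665.

0.7665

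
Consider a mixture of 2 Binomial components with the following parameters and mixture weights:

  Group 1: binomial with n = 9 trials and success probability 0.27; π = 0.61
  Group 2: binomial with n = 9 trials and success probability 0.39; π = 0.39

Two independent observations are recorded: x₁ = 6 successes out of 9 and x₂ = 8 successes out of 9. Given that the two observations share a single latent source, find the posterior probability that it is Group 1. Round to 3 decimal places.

0.018

The responsibility of component k is w_k f_k(x) divided by Σ_j w_j f_j(x).
Since both observations come from the same component, the likelihood for component k is f_k(x₁)·f_k(x₂).
  p_1 = [C(9,6)·0.27^6·0.73^3 = 84·0.00038742·0.389017 = 0.0126599] × [0.000185556] = 2.34912e-06
  p_2 = [C(9,6)·0.39^6·0.61^3 = 84·0.00351874·0.226981 = 0.0670898] × [0.00293825] = 0.000197127
Prior × likelihood for each component:
  w_1·p_1 = 0.61 × 2.34912e-06 = 1.43297e-06
  w_2·p_2 = 0.39 × 0.000197127 = 7.68794e-05
Marginal: 1.43297e-06 + 7.68794e-05 = 7.83124e-05
So the posterior for Group 1 is 1.43297e-06 / 7.83124e-05 ≈ 0.018.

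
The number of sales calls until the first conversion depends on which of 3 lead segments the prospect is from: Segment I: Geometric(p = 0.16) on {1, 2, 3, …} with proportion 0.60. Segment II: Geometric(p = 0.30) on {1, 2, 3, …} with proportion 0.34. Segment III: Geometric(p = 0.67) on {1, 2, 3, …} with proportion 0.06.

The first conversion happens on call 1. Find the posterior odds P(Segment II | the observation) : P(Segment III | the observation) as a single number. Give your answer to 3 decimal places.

The posterior odds equal the prior odds times the likelihood ratio: (π_i/π_j)·(f_i(x)/f_j(x)).
Evaluate each component's likelihood at the observed value:
  L_I = 0.16
  L_II = 0.3
  L_III = 0.67
Odds = (0.34/0.06) × (0.3/0.67) = 5.66667 × 0.447761 ≈ 2.537

2.537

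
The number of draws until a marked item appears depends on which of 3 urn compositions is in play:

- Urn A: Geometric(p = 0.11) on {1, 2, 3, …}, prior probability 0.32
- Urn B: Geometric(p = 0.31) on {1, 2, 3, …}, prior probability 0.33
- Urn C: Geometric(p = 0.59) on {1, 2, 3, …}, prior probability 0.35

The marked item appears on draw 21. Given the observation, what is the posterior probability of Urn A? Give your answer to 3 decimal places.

By Bayes' theorem, P(k | x) = P(Z=k) f_k(x) / Σ_j P(Z=j) f_j(x).
Evaluate each component's likelihood at the observed value:
  f_A = 0.11·(1−0.11)^20 = 0.11·0.09723 = 0.0106953
  f_B = 0.31·(1−0.31)^20 = 0.31·0.000598387 = 0.0001855
  f_C = 0.59·(1−0.59)^20 = 0.59·1.80168e-08 = 1.06299e-08
Weight by the priors:
  P(Z=A)·f_A = 0.32 × 0.0106953 = 0.00342249
  P(Z=B)·f_B = 0.33 × 0.0001855 = 6.12149e-05
  P(Z=C)·f_C = 0.35 × 1.06299e-08 = 3.72046e-09
Normaliser: 0.00342249 + 6.12149e-05 + 3.72046e-09 = 0.00348371
Responsibility of Urn A: 0.00342249 / 0.00348371 ≈ 0.982

0.982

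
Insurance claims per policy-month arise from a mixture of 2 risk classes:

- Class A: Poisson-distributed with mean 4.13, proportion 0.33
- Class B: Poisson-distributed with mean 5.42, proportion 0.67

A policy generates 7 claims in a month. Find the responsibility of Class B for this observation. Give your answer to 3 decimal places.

The responsibility of component k is P(Z=k) f_k(x) divided by Σ_j P(Z=j) f_j(x).
Evaluate each component's likelihood at the observed value:
  L_A = 0.0654009
  L_B = 0.120695
Weight by the priors:
  P(Z=A)·L_A = 0.33 × 0.0654009 = 0.0215823
  P(Z=B)·L_B = 0.67 × 0.120695 = 0.0808655
Denominator: 0.0215823 + 0.0808655 = 0.102448
P(Class B | 7 claims) = 0.0808655 / 0.102448 ≈ 0.789

0.789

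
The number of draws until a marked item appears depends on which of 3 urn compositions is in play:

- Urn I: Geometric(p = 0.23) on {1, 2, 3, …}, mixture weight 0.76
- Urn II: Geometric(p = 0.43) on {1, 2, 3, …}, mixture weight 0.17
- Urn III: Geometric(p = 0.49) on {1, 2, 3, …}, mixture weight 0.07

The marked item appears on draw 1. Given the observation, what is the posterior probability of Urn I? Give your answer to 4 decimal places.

By Bayes' theorem, P(k | x) = π_k f_k(x) / Σ_j π_j f_j(x).
Geometric probabilities:
  L_I = 0.23·(1−0.23)^0 = 0.23·1 = 0.23
  L_II = 0.43·(1−0.43)^0 = 0.43·1 = 0.43
  L_III = 0.49·(1−0.49)^0 = 0.49·1 = 0.49
Weight by the priors:
  π_I·L_I = 0.76 × 0.23 = 0.1748
  π_II·L_II = 0.17 × 0.43 = 0.0731
  π_III·L_III = 0.07 × 0.49 = 0.0343
Normaliser: 0.1748 + 0.0731 + 0.0343 = 0.2822
Responsibility of Urn I: 0.1748 / 0.2822 ≈ 0.6194

0.6194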